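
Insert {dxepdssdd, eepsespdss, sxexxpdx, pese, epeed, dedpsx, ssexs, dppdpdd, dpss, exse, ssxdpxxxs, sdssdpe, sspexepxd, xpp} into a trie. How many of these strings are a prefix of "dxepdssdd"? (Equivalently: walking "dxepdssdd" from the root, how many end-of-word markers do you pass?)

1

Walk "dxepdssdd" from the root; an end-of-word marker is hit whenever a stored word is a prefix of "dxepdssdd".
Prefixes of the query that are stored words: "dxepdssdd"
Count: 1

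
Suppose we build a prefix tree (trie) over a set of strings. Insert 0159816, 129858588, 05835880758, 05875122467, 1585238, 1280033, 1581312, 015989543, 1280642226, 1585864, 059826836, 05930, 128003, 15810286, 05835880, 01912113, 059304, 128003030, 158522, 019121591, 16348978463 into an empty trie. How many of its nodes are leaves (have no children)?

18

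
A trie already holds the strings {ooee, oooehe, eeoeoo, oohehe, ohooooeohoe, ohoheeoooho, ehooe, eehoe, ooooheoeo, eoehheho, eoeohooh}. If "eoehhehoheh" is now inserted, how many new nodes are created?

3

The longest prefix of "eoehhehoheh" already in the trie is "eoehheho" (length 8).
Each of the 3 remaining characters creates one node.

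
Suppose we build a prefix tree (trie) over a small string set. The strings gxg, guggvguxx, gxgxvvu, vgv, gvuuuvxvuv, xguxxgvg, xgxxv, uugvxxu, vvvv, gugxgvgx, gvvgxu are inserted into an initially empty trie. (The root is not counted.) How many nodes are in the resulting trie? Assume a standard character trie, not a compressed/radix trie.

Insert word by word; a character creates a node only if that edge doesn't already exist:
  "gxg" → 3 new (g, x, g)
  "guggvguxx" → prefix "g" already present; 8 new (u, g, g, v, g, u, x, x)
  "gxgxvvu" → prefix "gxg" already present; 4 new (x, v, v, u)
  "vgv" → 3 new (v, g, v)
  "gvuuuvxvuv" → prefix "g" already present; 9 new (v, u, u, u, v, x, v, u, v)
  "xguxxgvg" → 8 new (x, g, u, x, x, g, v, g)
  "xgxxv" → prefix "xg" already present; 3 new (x, x, v)
  "uugvxxu" → 7 new (u, u, g, v, x, x, u)
  "vvvv" → prefix "v" already present; 3 new (v, v, v)
  "gugxgvgx" → prefix "gug" already present; 5 new (x, g, v, g, x)
  "gvvgxu" → prefix "gv" already present; 4 new (v, g, x, u)
Total nodes = 3 + 8 + 4 + 3 + 9 + 8 + 3 + 7 + 3 + 5 + 4 = 57

57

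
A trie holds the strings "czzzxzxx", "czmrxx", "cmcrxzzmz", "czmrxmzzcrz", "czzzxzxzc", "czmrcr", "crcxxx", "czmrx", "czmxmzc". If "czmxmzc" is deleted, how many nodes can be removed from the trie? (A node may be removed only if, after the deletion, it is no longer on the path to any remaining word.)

4

Walk "czmxmzc" from the leaf back toward the root, removing each node that no remaining word uses.
The suffix "xmzc" (4 nodes) is used only by "czmxmzc"; the node for "czm" still has the child "r", so pruning stops there.
Nodes removed: 4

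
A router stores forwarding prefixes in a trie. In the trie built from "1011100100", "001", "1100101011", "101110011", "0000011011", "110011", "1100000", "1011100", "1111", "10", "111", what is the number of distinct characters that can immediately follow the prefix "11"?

Follow the path "11" to its node, then look at its outgoing edges.
Characters that immediately follow "11" among the stored strings: {0, 1}.
That node has 2 child edges.

2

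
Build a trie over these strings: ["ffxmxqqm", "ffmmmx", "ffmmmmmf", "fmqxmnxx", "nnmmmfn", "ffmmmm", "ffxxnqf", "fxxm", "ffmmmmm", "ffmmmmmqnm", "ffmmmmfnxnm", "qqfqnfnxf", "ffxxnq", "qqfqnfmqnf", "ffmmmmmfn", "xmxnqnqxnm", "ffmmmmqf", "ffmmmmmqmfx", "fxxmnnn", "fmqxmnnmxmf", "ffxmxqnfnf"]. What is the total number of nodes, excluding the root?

85

For each word, the new-node count is its length minus the longest prefix already in the trie:
  "ffxmxqqm" → 8 new (f, f, x, m, x, q, q, m)
  "ffmmmx" → prefix "ff" already present; 4 new (m, m, m, x)
  "ffmmmmmf" → prefix "ffmmm" already present; 3 new (m, m, f)
  "fmqxmnxx" → prefix "f" already present; 7 new (m, q, x, m, n, x, x)
  "nnmmmfn" → 7 new (n, n, m, m, m, f, n)
  "ffmmmm" → prefix "ffmmmm" already present; 0 new (none)
  "ffxxnqf" → prefix "ffx" already present; 4 new (x, n, q, f)
  "fxxm" → prefix "f" already present; 3 new (x, x, m)
  "ffmmmmm" → prefix "ffmmmmm" already present; 0 new (none)
  "ffmmmmmqnm" → prefix "ffmmmmm" already present; 3 new (q, n, m)
  "ffmmmmfnxnm" → prefix "ffmmmm" already present; 5 new (f, n, x, n, m)
  "qqfqnfnxf" → 9 new (q, q, f, q, n, f, n, x, f)
  "ffxxnq" → prefix "ffxxnq" already present; 0 new (none)
  "qqfqnfmqnf" → prefix "qqfqnf" already present; 4 new (m, q, n, f)
  "ffmmmmmfn" → prefix "ffmmmmmf" already present; 1 new (n)
  "xmxnqnqxnm" → 10 new (x, m, x, n, q, n, q, x, n, m)
  "ffmmmmqf" → prefix "ffmmmm" already present; 2 new (q, f)
  "ffmmmmmqmfx" → prefix "ffmmmmmq" already present; 3 new (m, f, x)
  "fxxmnnn" → prefix "fxxm" already present; 3 new (n, n, n)
  "fmqxmnnmxmf" → prefix "fmqxmn" already present; 5 new (n, m, x, m, f)
  "ffxmxqnfnf" → prefix "ffxmxq" already present; 4 new (n, f, n, f)
Total nodes = 8 + 4 + 3 + 7 + 7 + 0 + 4 + 3 + 0 + 3 + 5 + 9 + 0 + 4 + 1 + 10 + 2 + 3 + 3 + 5 + 4 = 85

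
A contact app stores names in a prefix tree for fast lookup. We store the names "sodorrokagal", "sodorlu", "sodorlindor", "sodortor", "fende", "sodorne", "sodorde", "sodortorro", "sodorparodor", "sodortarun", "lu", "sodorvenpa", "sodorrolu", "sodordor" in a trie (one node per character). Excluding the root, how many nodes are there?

Insert word by word; a character creates a node only if that edge doesn't already exist:
  "sodorrokagal" → 12 new (s, o, d, o, r, r, o, k, a, g, a, l)
  "sodorlu" → prefix "sodor" already present; 2 new (l, u)
  "sodorlindor" → prefix "sodorl" already present; 5 new (i, n, d, o, r)
  "sodortor" → prefix "sodor" already present; 3 new (t, o, r)
  "fende" → 5 new (f, e, n, d, e)
  "sodorne" → prefix "sodor" already present; 2 new (n, e)
  "sodorde" → prefix "sodor" already present; 2 new (d, e)
  "sodortorro" → prefix "sodortor" already present; 2 new (r, o)
  "sodorparodor" → prefix "sodor" already present; 7 new (p, a, r, o, d, o, r)
  "sodortarun" → prefix "sodort" already present; 4 new (a, r, u, n)
  "lu" → 2 new (l, u)
  "sodorvenpa" → prefix "sodor" already present; 5 new (v, e, n, p, a)
  "sodorrolu" → prefix "sodorro" already present; 2 new (l, u)
  "sodordor" → prefix "sodord" already present; 2 new (o, r)
Total nodes = 12 + 2 + 5 + 3 + 5 + 2 + 2 + 2 + 7 + 4 + 2 + 5 + 2 + 2 = 55

55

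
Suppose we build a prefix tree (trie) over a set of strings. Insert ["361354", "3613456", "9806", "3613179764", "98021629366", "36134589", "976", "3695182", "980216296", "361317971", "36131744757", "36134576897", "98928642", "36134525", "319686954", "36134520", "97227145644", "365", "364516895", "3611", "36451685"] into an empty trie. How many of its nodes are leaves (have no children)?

21

A leaf is a node with no children — equivalently, the end of a word that is not a proper prefix of any other stored word.
Those words: "319686954", "3611", "36131744757", "361317971", "3613179764", "36134520", "36134525", "3613456", "36134576897", "36134589", "361354", "36451685", "364516895", "365", "3695182", "97227145644", "976", "98021629366", "980216296", "9806", "98928642"
Leaf count: 21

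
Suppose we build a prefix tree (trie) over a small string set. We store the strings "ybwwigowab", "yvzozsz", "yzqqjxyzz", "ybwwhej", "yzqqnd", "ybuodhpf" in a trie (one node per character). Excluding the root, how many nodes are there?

35

Insert word by word; a character creates a node only if that edge doesn't already exist:
  "ybwwigowab" → 10 new (y, b, w, w, i, g, o, w, a, b)
  "yvzozsz" → prefix "y" already present; 6 new (v, z, o, z, s, z)
  "yzqqjxyzz" → prefix "y" already present; 8 new (z, q, q, j, x, y, z, z)
  "ybwwhej" → prefix "ybww" already present; 3 new (h, e, j)
  "yzqqnd" → prefix "yzqq" already present; 2 new (n, d)
  "ybuodhpf" → prefix "yb" already present; 6 new (u, o, d, h, p, f)
Total nodes = 10 + 6 + 8 + 3 + 2 + 6 = 35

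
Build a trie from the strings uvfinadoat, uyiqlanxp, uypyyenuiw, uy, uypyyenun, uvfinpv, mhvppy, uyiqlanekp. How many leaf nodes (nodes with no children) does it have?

Leaves are exactly the stored words that no other stored word extends.
Those words: "mhvppy", "uvfinadoat", "uvfinpv", "uyiqlanekp", "uyiqlanxp", "uypyyenuiw", "uypyyenun"
Leaf count: 7

7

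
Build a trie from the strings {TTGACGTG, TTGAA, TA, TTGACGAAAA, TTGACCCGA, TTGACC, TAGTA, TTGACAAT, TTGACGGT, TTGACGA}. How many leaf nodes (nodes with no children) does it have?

Leaves are exactly the stored words that no other stored word extends.
Those words: "TAGTA", "TTGAA", "TTGACAAT", "TTGACCCGA", "TTGACGAAAA", "TTGACGGT", "TTGACGTG"
Leaf count: 7

7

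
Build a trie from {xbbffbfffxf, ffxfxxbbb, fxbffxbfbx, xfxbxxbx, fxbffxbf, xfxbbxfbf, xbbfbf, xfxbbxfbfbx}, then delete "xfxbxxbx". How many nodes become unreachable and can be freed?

4

After clearing the end-marker at "xfxbxxbx", prune upward until reaching a node still needed by another word.
The suffix "xxbx" (4 nodes) is used only by "xfxbxxbx"; the node for "xfxb" still has the child "b", so pruning stops there.
Nodes removed: 4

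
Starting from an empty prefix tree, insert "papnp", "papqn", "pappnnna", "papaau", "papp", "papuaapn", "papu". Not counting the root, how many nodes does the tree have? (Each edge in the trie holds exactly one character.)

Trie structure (* marks end of a word):
(root)
└─ p
   └─ a
      └─ p
         ├─ a
         │  └─ a
         │     └─ u *
         ├─ n
         │  └─ p *
         ├─ p *
         │  └─ n
         │     └─ n
         │        └─ n
         │           └─ a *
         ├─ q
         │  └─ n *
         └─ u *
            └─ a
               └─ a
                  └─ p
                     └─ n *
Counting every labelled node above: 20.

20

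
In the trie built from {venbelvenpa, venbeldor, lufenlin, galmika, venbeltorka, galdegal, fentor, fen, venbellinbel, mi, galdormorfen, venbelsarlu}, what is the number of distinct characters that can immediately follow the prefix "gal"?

2

Walk "gal" from the root, arriving at one node.
Characters that immediately follow "gal" among the stored strings: {d, m}.
That node has 2 child edges.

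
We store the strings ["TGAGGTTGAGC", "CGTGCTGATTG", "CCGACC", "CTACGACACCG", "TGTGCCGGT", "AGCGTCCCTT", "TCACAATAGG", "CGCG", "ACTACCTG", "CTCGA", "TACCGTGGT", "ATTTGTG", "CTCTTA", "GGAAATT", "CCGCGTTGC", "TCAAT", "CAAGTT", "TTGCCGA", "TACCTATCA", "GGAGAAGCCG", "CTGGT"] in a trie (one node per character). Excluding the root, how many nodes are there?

133

Trace insertions, counting only characters that open a new branch:
  "TGAGGTTGAGC" → 11 new (T, G, A, G, G, T, T, G, A, G, C)
  "CGTGCTGATTG" → 11 new (C, G, T, G, C, T, G, A, T, T, G)
  "CCGACC" → prefix "C" already present; 5 new (C, G, A, C, C)
  "CTACGACACCG" → prefix "C" already present; 10 new (T, A, C, G, A, C, A, C, C, G)
  "TGTGCCGGT" → prefix "TG" already present; 7 new (T, G, C, C, G, G, T)
  "AGCGTCCCTT" → 10 new (A, G, C, G, T, C, C, C, T, T)
  "TCACAATAGG" → prefix "T" already present; 9 new (C, A, C, A, A, T, A, G, G)
  "CGCG" → prefix "CG" already present; 2 new (C, G)
  "ACTACCTG" → prefix "A" already present; 7 new (C, T, A, C, C, T, G)
  "CTCGA" → prefix "CT" already present; 3 new (C, G, A)
  "TACCGTGGT" → prefix "T" already present; 8 new (A, C, C, G, T, G, G, T)
  "ATTTGTG" → prefix "A" already present; 6 new (T, T, T, G, T, G)
  "CTCTTA" → prefix "CTC" already present; 3 new (T, T, A)
  "GGAAATT" → 7 new (G, G, A, A, A, T, T)
  "CCGCGTTGC" → prefix "CCG" already present; 6 new (C, G, T, T, G, C)
  "TCAAT" → prefix "TCA" already present; 2 new (A, T)
  "CAAGTT" → prefix "C" already present; 5 new (A, A, G, T, T)
  "TTGCCGA" → prefix "T" already present; 6 new (T, G, C, C, G, A)
  "TACCTATCA" → prefix "TACC" already present; 5 new (T, A, T, C, A)
  "GGAGAAGCCG" → prefix "GGA" already present; 7 new (G, A, A, G, C, C, G)
  "CTGGT" → prefix "CT" already present; 3 new (G, G, T)
Total nodes = 11 + 11 + 5 + 10 + 7 + 10 + 9 + 2 + 7 + 3 + 8 + 6 + 3 + 7 + 6 + 2 + 5 + 6 + 5 + 7 + 3 = 133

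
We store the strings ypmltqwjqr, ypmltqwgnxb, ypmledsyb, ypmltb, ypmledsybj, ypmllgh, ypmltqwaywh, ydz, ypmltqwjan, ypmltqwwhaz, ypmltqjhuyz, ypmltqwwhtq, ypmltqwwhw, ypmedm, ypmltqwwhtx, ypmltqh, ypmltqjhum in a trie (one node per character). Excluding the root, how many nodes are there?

50

Trace insertions, counting only characters that open a new branch:
  "ypmltqwjqr" → 10 new (y, p, m, l, t, q, w, j, q, r)
  "ypmltqwgnxb" → prefix "ypmltqw" already present; 4 new (g, n, x, b)
  "ypmledsyb" → prefix "ypml" already present; 5 new (e, d, s, y, b)
  "ypmltb" → prefix "ypmlt" already present; 1 new (b)
  "ypmledsybj" → prefix "ypmledsyb" already present; 1 new (j)
  "ypmllgh" → prefix "ypml" already present; 3 new (l, g, h)
  "ypmltqwaywh" → prefix "ypmltqw" already present; 4 new (a, y, w, h)
  "ydz" → prefix "y" already present; 2 new (d, z)
  "ypmltqwjan" → prefix "ypmltqwj" already present; 2 new (a, n)
  "ypmltqwwhaz" → prefix "ypmltqw" already present; 4 new (w, h, a, z)
  "ypmltqjhuyz" → prefix "ypmltq" already present; 5 new (j, h, u, y, z)
  "ypmltqwwhtq" → prefix "ypmltqwwh" already present; 2 new (t, q)
  "ypmltqwwhw" → prefix "ypmltqwwh" already present; 1 new (w)
  "ypmedm" → prefix "ypm" already present; 3 new (e, d, m)
  "ypmltqwwhtx" → prefix "ypmltqwwht" already present; 1 new (x)
  "ypmltqh" → prefix "ypmltq" already present; 1 new (h)
  "ypmltqjhum" → prefix "ypmltqjhu" already present; 1 new (m)
Total nodes = 10 + 4 + 5 + 1 + 1 + 3 + 4 + 2 + 2 + 4 + 5 + 2 + 1 + 3 + 1 + 1 + 1 = 50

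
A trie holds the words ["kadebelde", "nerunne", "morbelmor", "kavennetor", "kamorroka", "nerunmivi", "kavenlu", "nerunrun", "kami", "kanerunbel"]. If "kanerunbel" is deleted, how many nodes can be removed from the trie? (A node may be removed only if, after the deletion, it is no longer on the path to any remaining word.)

After clearing the end-marker at "kanerunbel", prune upward until reaching a node still needed by another word.
The suffix "nerunbel" (8 nodes) is used only by "kanerunbel"; the node for "ka" still has the child "d", so pruning stops there.
Nodes removed: 8

8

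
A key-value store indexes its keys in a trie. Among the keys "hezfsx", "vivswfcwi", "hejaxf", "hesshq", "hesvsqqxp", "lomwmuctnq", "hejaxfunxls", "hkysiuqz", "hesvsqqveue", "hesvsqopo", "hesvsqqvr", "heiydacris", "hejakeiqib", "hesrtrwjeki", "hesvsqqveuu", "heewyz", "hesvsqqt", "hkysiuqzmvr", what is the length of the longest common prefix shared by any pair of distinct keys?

The deepest shared node is where two words last agree before diverging.
e.g. "hesvsqqveue" and "hesvsqqveuu" share the prefix "hesvsqqveu" of length 10; no pair shares a longer one.
Longest shared-prefix length: 10

10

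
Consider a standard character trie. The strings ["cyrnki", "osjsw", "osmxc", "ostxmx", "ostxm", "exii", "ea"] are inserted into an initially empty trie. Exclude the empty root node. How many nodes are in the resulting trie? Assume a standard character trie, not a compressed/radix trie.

Trace insertions, counting only characters that open a new branch:
  "cyrnki" → 6 new (c, y, r, n, k, i)
  "osjsw" → 5 new (o, s, j, s, w)
  "osmxc" → prefix "os" already present; 3 new (m, x, c)
  "ostxmx" → prefix "os" already present; 4 new (t, x, m, x)
  "ostxm" → prefix "ostxm" already present; 0 new (none)
  "exii" → 4 new (e, x, i, i)
  "ea" → prefix "e" already present; 1 new (a)
Total nodes = 6 + 5 + 3 + 4 + 0 + 4 + 1 = 23

23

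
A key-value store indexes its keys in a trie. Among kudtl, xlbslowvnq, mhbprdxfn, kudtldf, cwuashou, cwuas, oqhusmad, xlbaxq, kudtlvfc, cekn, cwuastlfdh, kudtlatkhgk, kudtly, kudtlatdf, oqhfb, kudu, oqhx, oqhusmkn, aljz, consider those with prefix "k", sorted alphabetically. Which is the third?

kudtlatkhgk

DFS of the "k" subtree visits, in order: "kudtl", "kudtlatdf", "kudtlatkhgk", "kudtldf", "kudtlvfc", "kudtly", "kudu"
The 3rd is kudtlatkhgk.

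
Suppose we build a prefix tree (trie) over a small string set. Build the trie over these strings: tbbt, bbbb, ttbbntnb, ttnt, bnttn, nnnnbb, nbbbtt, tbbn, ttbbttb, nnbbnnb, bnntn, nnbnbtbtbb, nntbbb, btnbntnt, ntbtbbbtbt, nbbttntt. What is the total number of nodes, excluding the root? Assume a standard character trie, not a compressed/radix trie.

76

Count nodes per top-level branch (shared prefixes stored once):
  'b'-branch (bbbb, bnntn, bnttn, btnbntnt): 18 nodes
  'n'-branch (nbbbtt, nbbttntt, nnbbnnb, nnbnbtbtbb, nnnnbb, nntbbb, ntbtbbbtbt): 41 nodes
  't'-branch (tbbn, tbbt, ttbbntnb, ttbbttb, ttnt): 17 nodes
Sum: 76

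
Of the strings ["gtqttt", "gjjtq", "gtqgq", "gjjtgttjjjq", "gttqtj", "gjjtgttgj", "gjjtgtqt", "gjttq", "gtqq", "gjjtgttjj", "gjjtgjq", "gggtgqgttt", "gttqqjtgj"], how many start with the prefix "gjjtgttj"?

Walk to "gjjtgttj"; the words in its subtree are exactly those with that prefix.
Words under "gjjtgttj": gjjtgttjj, gjjtgttjjjq
Count: 2

2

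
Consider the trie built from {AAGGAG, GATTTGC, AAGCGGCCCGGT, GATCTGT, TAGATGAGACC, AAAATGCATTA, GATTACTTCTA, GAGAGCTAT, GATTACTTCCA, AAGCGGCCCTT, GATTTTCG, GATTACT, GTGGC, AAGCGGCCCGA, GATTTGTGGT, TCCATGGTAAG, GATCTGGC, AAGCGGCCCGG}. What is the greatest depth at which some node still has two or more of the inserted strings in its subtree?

Look for the deepest trie node that still has at least two words in its subtree.
"AAGCGGCCCGG" and "AAGCGGCCCGGT" agree on "AAGCGGCCCGG" (11 characters) before diverging; nothing deeper is shared.
Longest shared-prefix length: 11

11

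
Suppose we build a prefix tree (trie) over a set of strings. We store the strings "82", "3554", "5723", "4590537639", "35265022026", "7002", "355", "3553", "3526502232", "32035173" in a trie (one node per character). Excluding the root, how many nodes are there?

43

For each word, the new-node count is its length minus the longest prefix already in the trie:
  "82" → 2 new (8, 2)
  "3554" → 4 new (3, 5, 5, 4)
  "5723" → 4 new (5, 7, 2, 3)
  "4590537639" → 10 new (4, 5, 9, 0, 5, 3, 7, 6, 3, 9)
  "35265022026" → prefix "35" already present; 9 new (2, 6, 5, 0, 2, 2, 0, 2, 6)
  "7002" → 4 new (7, 0, 0, 2)
  "355" → prefix "355" already present; 0 new (none)
  "3553" → prefix "355" already present; 1 new (3)
  "3526502232" → prefix "35265022" already present; 2 new (3, 2)
  "32035173" → prefix "3" already present; 7 new (2, 0, 3, 5, 1, 7, 3)
Total nodes = 2 + 4 + 4 + 10 + 9 + 4 + 0 + 1 + 2 + 7 = 43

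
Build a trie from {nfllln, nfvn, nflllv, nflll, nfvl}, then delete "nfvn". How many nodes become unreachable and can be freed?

A node on "nfvn"'s path can go only if nothing else ends at it or branches off below it.
The suffix "n" (1 node) is used only by "nfvn"; the node for "nfv" still has the child "l", so pruning stops there.
Nodes removed: 1

1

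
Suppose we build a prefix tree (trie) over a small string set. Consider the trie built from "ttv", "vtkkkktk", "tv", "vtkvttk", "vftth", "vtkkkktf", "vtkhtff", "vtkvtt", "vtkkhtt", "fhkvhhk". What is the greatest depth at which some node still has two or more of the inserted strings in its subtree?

7

Equivalently: take the maximum, over all pairs, of their longest common prefix length.
"vtkkkktf" and "vtkkkktk" agree on "vtkkkkt" (7 characters) before diverging; nothing deeper is shared.
Longest shared-prefix length: 7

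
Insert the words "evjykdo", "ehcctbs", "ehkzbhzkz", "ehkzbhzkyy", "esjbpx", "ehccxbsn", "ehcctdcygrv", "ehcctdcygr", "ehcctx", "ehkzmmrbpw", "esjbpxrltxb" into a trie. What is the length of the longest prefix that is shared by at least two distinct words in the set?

Equivalently: take the maximum, over all pairs, of their longest common prefix length.
e.g. "ehcctdcygr" and "ehcctdcygrv" share the prefix "ehcctdcygr" of length 10; no pair shares a longer one.
Longest shared-prefix length: 10

10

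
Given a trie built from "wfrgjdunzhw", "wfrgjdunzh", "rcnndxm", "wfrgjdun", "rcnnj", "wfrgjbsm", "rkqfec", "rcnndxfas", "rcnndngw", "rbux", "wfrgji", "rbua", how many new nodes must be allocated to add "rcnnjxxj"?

Walking "rcnnjxxj" from the root, the first 5 characters ("rcnnj") follow existing edges; "x" is the first miss.
New nodes needed: |"rcnnjxxj"| − 5 = 8 − 5 = 3.

3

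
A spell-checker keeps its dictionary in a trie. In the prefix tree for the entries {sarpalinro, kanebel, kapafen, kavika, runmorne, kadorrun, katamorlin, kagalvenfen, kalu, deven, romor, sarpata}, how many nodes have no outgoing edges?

12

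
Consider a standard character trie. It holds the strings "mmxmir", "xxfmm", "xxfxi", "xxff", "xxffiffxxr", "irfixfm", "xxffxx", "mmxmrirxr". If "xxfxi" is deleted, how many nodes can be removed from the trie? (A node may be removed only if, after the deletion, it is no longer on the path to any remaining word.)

2

After clearing the end-marker at "xxfxi", prune upward until reaching a node still needed by another word.
The suffix "xi" (2 nodes) is used only by "xxfxi"; the node for "xxf" still has the child "m", so pruning stops there.
Nodes removed: 2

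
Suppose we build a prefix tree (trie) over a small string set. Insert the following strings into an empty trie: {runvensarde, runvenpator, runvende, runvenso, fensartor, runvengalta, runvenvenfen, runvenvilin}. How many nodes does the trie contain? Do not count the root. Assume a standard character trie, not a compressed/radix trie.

43

Count nodes per top-level branch (shared prefixes stored once):
  'f'-branch (fensartor): 9 nodes
  'r'-branch (runvende, runvengalta, runvenpator, runvensarde, runvenso, runvenvenfen, runvenvilin): 34 nodes
Sum: 43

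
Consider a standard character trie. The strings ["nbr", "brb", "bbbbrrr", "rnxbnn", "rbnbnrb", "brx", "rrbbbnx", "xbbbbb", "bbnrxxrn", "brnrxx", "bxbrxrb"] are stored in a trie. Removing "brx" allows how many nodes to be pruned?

1

A node on "brx"'s path can go only if nothing else ends at it or branches off below it.
The suffix "x" (1 node) is used only by "brx"; the node for "br" still has the child "b", so pruning stops there.
Nodes removed: 1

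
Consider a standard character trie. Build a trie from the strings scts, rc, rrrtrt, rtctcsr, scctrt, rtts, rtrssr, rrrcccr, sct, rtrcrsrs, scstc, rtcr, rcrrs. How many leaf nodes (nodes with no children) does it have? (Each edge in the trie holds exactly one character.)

11

Leaves are exactly the stored words that no other stored word extends.
Those words: "rcrrs", "rrrcccr", "rrrtrt", "rtcr", "rtctcsr", "rtrcrsrs", "rtrssr", "rtts", "scctrt", "scstc", "scts"
Leaf count: 11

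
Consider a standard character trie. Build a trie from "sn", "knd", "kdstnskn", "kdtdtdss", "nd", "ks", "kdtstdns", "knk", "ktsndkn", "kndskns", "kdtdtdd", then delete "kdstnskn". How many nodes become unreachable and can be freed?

6

After clearing the end-marker at "kdstnskn", prune upward until reaching a node still needed by another word.
The suffix "stnskn" (6 nodes) is used only by "kdstnskn"; the node for "kd" still has the child "t", so pruning stops there.
Nodes removed: 6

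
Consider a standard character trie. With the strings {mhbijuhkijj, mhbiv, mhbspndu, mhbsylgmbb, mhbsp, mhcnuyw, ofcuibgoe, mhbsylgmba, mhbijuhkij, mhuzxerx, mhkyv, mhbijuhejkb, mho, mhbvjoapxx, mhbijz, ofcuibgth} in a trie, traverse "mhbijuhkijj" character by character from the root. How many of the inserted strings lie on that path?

Walk "mhbijuhkijj" from the root; an end-of-word marker is hit whenever a stored word is a prefix of "mhbijuhkijj".
Prefixes of the query that are stored words: "mhbijuhkij", "mhbijuhkijj"
Count: 2

2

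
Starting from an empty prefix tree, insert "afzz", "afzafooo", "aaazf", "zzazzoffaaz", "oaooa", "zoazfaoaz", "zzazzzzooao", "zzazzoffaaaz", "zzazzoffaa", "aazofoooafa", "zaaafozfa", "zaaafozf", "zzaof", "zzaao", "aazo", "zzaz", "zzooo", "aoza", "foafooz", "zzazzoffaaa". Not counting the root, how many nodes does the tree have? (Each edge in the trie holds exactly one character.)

Count nodes per top-level branch (shared prefixes stored once):
  'a'-branch (aaazf, aazo, aazofoooafa, afzafooo, afzz, aoza): 25 nodes
  'f'-branch (foafooz): 7 nodes
  'o'-branch (oaooa): 5 nodes
  'z'-branch (zaaafozf, zaaafozfa, zoazfaoaz, zzaao, zzaof, zzaz, zzazzoffaa, zzazzoffaaa, zzazzoffaaaz, zzazzoffaaz, zzazzzzooao, zzooo): 42 nodes
Sum: 79

79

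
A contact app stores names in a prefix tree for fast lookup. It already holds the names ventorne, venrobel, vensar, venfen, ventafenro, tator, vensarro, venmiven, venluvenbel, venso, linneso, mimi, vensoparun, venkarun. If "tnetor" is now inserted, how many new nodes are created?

"t" is already a path in the trie; the remaining "netor" must be added.
So 6 − 1 = 5 new nodes.

5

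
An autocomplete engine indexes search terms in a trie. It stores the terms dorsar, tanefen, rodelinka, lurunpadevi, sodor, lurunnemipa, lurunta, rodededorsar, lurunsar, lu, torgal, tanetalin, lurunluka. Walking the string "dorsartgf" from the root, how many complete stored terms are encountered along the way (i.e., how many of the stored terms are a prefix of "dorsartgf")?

1

Traverse "dorsartgf" character by character; count nodes along the way that are marked as word ends.
Prefixes of the query that are stored words: "dorsar"
Count: 1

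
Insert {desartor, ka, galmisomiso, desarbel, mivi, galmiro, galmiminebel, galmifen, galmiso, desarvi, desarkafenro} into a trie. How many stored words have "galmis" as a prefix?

2

Traverse to the node for "galmis", then collect every word in that subtree.
Matches: "galmiso", "galmisomiso"
Count: 2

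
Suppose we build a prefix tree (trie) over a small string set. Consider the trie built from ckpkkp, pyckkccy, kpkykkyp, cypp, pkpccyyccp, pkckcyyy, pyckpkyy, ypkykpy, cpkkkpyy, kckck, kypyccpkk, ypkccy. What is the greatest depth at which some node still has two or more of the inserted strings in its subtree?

The deepest shared node is where two words last agree before diverging.
"pyckkccy" and "pyckpkyy" agree on "pyck" (4 characters) before diverging; nothing deeper is shared.
Longest shared-prefix length: 4

4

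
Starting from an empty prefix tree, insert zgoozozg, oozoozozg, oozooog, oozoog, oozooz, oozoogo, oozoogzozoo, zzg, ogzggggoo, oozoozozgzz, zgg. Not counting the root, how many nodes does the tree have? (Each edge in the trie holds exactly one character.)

39

Count nodes per top-level branch (shared prefixes stored once):
  'o'-branch (ogzggggoo, oozoog, oozoogo, oozoogzozoo, oozooog, oozooz, oozoozozg, oozoozozgzz): 28 nodes
  'z'-branch (zgg, zgoozozg, zzg): 11 nodes
Sum: 39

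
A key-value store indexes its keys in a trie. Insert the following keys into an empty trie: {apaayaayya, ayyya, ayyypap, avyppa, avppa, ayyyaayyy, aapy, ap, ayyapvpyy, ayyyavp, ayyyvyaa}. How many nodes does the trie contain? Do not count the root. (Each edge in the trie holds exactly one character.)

Insert word by word; a character creates a node only if that edge doesn't already exist:
  "apaayaayya" → 10 new (a, p, a, a, y, a, a, y, y, a)
  "ayyya" → prefix "a" already present; 4 new (y, y, y, a)
  "ayyypap" → prefix "ayyy" already present; 3 new (p, a, p)
  "avyppa" → prefix "a" already present; 5 new (v, y, p, p, a)
  "avppa" → prefix "av" already present; 3 new (p, p, a)
  "ayyyaayyy" → prefix "ayyya" already present; 4 new (a, y, y, y)
  "aapy" → prefix "a" already present; 3 new (a, p, y)
  "ap" → prefix "ap" already present; 0 new (none)
  "ayyapvpyy" → prefix "ayy" already present; 6 new (a, p, v, p, y, y)
  "ayyyavp" → prefix "ayyya" already present; 2 new (v, p)
  "ayyyvyaa" → prefix "ayyy" already present; 4 new (v, y, a, a)
Total nodes = 10 + 4 + 3 + 5 + 3 + 4 + 3 + 0 + 6 + 2 + 4 = 44

44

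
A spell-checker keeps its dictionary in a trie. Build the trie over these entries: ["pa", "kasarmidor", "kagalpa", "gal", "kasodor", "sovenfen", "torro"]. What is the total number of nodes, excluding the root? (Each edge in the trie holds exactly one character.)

37

Trace insertions, counting only characters that open a new branch:
  "pa" → 2 new (p, a)
  "kasarmidor" → 10 new (k, a, s, a, r, m, i, d, o, r)
  "kagalpa" → prefix "ka" already present; 5 new (g, a, l, p, a)
  "gal" → 3 new (g, a, l)
  "kasodor" → prefix "kas" already present; 4 new (o, d, o, r)
  "sovenfen" → 8 new (s, o, v, e, n, f, e, n)
  "torro" → 5 new (t, o, r, r, o)
Total nodes = 2 + 10 + 5 + 3 + 4 + 8 + 5 = 37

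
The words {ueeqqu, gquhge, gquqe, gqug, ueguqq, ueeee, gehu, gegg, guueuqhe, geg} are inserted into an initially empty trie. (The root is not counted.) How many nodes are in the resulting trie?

33

For each word, the new-node count is its length minus the longest prefix already in the trie:
  "ueeqqu" → 6 new (u, e, e, q, q, u)
  "gquhge" → 6 new (g, q, u, h, g, e)
  "gquqe" → prefix "gqu" already present; 2 new (q, e)
  "gqug" → prefix "gqu" already present; 1 new (g)
  "ueguqq" → prefix "ue" already present; 4 new (g, u, q, q)
  "ueeee" → prefix "uee" already present; 2 new (e, e)
  "gehu" → prefix "g" already present; 3 new (e, h, u)
  "gegg" → prefix "ge" already present; 2 new (g, g)
  "guueuqhe" → prefix "g" already present; 7 new (u, u, e, u, q, h, e)
  "geg" → prefix "geg" already present; 0 new (none)
Total nodes = 6 + 6 + 2 + 1 + 4 + 2 + 3 + 2 + 7 + 0 = 33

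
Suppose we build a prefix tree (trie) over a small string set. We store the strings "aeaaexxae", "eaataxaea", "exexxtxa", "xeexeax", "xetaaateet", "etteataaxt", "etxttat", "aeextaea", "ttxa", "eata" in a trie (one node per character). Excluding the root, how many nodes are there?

66

Insert word by word; a character creates a node only if that edge doesn't already exist:
  "aeaaexxae" → 9 new (a, e, a, a, e, x, x, a, e)
  "eaataxaea" → 9 new (e, a, a, t, a, x, a, e, a)
  "exexxtxa" → prefix "e" already present; 7 new (x, e, x, x, t, x, a)
  "xeexeax" → 7 new (x, e, e, x, e, a, x)
  "xetaaateet" → prefix "xe" already present; 8 new (t, a, a, a, t, e, e, t)
  "etteataaxt" → prefix "e" already present; 9 new (t, t, e, a, t, a, a, x, t)
  "etxttat" → prefix "et" already present; 5 new (x, t, t, a, t)
  "aeextaea" → prefix "ae" already present; 6 new (e, x, t, a, e, a)
  "ttxa" → 4 new (t, t, x, a)
  "eata" → prefix "ea" already present; 2 new (t, a)
Total nodes = 9 + 9 + 7 + 7 + 8 + 9 + 5 + 6 + 4 + 2 = 66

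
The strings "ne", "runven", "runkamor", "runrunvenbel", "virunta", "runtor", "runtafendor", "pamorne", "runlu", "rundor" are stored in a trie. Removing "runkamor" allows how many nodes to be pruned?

A node on "runkamor"'s path can go only if nothing else ends at it or branches off below it.
The suffix "kamor" (5 nodes) is used only by "runkamor"; the node for "run" still has the child "v", so pruning stops there.
Nodes removed: 5

5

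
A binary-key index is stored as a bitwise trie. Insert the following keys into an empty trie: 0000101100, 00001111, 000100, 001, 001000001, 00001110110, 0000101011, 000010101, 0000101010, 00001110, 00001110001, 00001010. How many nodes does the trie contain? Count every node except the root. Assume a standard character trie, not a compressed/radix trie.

34

Trie structure (* marks end of a word):
(root)
└─ 0
   └─ 0
      ├─ 0
      │  ├─ 0
      │  │  └─ 1
      │  │     ├─ 0
      │  │     │  └─ 1
      │  │     │     ├─ 0 *
      │  │     │     │  └─ 1 *
      │  │     │     │     ├─ 0 *
      │  │     │     │     └─ 1 *
      │  │     │     └─ 1
      │  │     │        └─ 0
      │  │     │           └─ 0 *
      │  │     └─ 1
      │  │        └─ 1
      │  │           ├─ 0 *
      │  │           │  ├─ 0
      │  │           │  │  └─ 0
      │  │           │  │     └─ 1 *
      │  │           │  └─ 1
      │  │           │     └─ 1
      │  │           │        └─ 0 *
      │  │           └─ 1 *
      │  └─ 1
      │     └─ 0
      │        └─ 0 *
      └─ 1 *
         └─ 0
            └─ 0
               └─ 0
                  └─ 0
                     └─ 0
                        └─ 1 *
Counting every labelled node above: 34.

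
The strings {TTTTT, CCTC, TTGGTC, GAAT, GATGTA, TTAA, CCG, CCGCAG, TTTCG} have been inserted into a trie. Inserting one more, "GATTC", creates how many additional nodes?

2

"GAT" is already a path in the trie; the remaining "TC" must be added.
So 5 − 3 = 2 new nodes.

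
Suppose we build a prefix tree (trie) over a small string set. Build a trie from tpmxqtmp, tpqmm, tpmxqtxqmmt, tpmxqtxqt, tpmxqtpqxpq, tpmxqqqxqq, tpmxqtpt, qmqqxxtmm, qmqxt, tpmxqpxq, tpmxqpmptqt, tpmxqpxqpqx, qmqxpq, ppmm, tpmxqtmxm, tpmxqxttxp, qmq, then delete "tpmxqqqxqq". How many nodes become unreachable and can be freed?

5

After clearing the end-marker at "tpmxqqqxqq", prune upward until reaching a node still needed by another word.
The suffix "qqxqq" (5 nodes) is used only by "tpmxqqqxqq"; the node for "tpmxq" still has the child "t", so pruning stops there.
Nodes removed: 5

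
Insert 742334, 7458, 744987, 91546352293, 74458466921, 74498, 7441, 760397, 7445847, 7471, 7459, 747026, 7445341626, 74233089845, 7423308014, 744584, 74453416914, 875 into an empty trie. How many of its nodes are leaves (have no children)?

Leaves are exactly the stored words that no other stored word extends.
Those words: "7423308014", "74233089845", "742334", "7441", "7445341626", "74453416914", "74458466921", "7445847", "744987", "7458", "7459", "747026", "7471", "760397", "875", "91546352293"
Leaf count: 16

16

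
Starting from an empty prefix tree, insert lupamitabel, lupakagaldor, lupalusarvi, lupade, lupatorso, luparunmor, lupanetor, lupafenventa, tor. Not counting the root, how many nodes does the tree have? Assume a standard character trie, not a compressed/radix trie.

55

Insert word by word; a character creates a node only if that edge doesn't already exist:
  "lupamitabel" → 11 new (l, u, p, a, m, i, t, a, b, e, l)
  "lupakagaldor" → prefix "lupa" already present; 8 new (k, a, g, a, l, d, o, r)
  "lupalusarvi" → prefix "lupa" already present; 7 new (l, u, s, a, r, v, i)
  "lupade" → prefix "lupa" already present; 2 new (d, e)
  "lupatorso" → prefix "lupa" already present; 5 new (t, o, r, s, o)
  "luparunmor" → prefix "lupa" already present; 6 new (r, u, n, m, o, r)
  "lupanetor" → prefix "lupa" already present; 5 new (n, e, t, o, r)
  "lupafenventa" → prefix "lupa" already present; 8 new (f, e, n, v, e, n, t, a)
  "tor" → 3 new (t, o, r)
Total nodes = 11 + 8 + 7 + 2 + 5 + 6 + 5 + 8 + 3 = 55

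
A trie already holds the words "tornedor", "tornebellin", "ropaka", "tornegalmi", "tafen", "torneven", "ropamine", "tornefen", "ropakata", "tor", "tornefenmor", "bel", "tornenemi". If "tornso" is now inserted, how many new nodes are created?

2

The longest prefix of "tornso" already in the trie is "torn" (length 4).
New nodes needed: |"tornso"| − 4 = 6 − 4 = 2.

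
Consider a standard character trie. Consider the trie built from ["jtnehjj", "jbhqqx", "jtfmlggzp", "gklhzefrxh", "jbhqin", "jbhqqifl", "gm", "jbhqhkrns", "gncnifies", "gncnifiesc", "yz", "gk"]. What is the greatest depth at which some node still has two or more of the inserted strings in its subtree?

9

Equivalently: take the maximum, over all pairs, of their longest common prefix length.
e.g. "gncnifies" and "gncnifiesc" share the prefix "gncnifies" of length 9; no pair shares a longer one.
Longest shared-prefix length: 9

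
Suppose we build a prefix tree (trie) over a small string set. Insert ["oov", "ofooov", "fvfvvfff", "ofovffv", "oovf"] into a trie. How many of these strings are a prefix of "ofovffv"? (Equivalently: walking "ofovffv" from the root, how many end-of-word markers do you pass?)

Walk "ofovffv" from the root; an end-of-word marker is hit whenever a stored word is a prefix of "ofovffv".
Prefixes of the query that are stored words: "ofovffv"
Count: 1

1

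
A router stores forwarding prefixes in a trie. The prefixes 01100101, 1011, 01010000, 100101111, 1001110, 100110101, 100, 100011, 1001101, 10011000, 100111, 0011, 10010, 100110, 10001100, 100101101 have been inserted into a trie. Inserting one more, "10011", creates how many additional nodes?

"10011" is already a full path in the trie; only an end-marker is added.
No new nodes are needed: 0.

0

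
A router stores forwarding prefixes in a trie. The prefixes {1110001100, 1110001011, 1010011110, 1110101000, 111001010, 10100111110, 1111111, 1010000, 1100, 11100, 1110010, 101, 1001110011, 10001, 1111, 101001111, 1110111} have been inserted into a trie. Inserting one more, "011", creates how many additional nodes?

Nothing in the trie begins with "0"; the whole of "011" is new.
3 − 0 = 3 new nodes.

3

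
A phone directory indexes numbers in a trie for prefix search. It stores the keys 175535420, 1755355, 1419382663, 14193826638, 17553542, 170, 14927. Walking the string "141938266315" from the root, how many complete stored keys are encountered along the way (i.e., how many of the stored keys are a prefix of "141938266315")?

1

Check each prefix of "141938266315" against the stored set — each match is an end-marker on the path.
Prefixes of the query that are stored words: "1419382663"
Count: 1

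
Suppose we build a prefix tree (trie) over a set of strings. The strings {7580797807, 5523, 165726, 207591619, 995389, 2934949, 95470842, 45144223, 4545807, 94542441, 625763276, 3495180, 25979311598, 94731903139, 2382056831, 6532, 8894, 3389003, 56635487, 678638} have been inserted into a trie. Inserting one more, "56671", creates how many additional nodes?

2

The longest prefix of "56671" already in the trie is "566" (length 3).
New nodes needed: |"56671"| − 3 = 5 − 3 = 2.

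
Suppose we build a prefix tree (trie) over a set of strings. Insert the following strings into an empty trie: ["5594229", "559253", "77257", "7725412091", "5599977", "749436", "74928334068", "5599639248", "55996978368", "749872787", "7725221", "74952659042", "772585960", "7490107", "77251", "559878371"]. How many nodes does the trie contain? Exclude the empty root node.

83

Trace insertions, counting only characters that open a new branch:
  "5594229" → 7 new (5, 5, 9, 4, 2, 2, 9)
  "559253" → prefix "559" already present; 3 new (2, 5, 3)
  "77257" → 5 new (7, 7, 2, 5, 7)
  "7725412091" → prefix "7725" already present; 6 new (4, 1, 2, 0, 9, 1)
  "5599977" → prefix "559" already present; 4 new (9, 9, 7, 7)
  "749436" → prefix "7" already present; 5 new (4, 9, 4, 3, 6)
  "74928334068" → prefix "749" already present; 8 new (2, 8, 3, 3, 4, 0, 6, 8)
  "5599639248" → prefix "5599" already present; 6 new (6, 3, 9, 2, 4, 8)
  "55996978368" → prefix "55996" already present; 6 new (9, 7, 8, 3, 6, 8)
  "749872787" → prefix "749" already present; 6 new (8, 7, 2, 7, 8, 7)
  "7725221" → prefix "7725" already present; 3 new (2, 2, 1)
  "74952659042" → prefix "749" already present; 8 new (5, 2, 6, 5, 9, 0, 4, 2)
  "772585960" → prefix "7725" already present; 5 new (8, 5, 9, 6, 0)
  "7490107" → prefix "749" already present; 4 new (0, 1, 0, 7)
  "77251" → prefix "7725" already present; 1 new (1)
  "559878371" → prefix "559" already present; 6 new (8, 7, 8, 3, 7, 1)
Total nodes = 7 + 3 + 5 + 6 + 4 + 5 + 8 + 6 + 6 + 6 + 3 + 8 + 5 + 4 + 1 + 6 = 83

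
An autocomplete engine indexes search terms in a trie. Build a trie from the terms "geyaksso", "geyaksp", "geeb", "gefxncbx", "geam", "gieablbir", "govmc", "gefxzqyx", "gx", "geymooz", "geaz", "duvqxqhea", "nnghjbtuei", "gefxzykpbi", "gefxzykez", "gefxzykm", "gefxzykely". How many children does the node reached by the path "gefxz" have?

Walk "gefxz" from the root, arriving at one node.
Characters that immediately follow "gefxz" among the stored strings: {q, y}.
That node has 2 child edges.

2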